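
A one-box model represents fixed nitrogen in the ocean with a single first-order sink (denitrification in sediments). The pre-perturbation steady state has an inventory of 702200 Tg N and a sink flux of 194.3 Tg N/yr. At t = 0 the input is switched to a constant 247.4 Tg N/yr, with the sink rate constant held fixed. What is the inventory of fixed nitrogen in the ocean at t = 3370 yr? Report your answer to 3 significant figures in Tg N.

819000 Tg N

τ = M₀/F₀ = 702200/194.3 = 3614 yr; rate constant k = 1/τ.
New steady state M_∞ = F₁/k = F₁·τ = 247.4 × 3614 = 894100 Tg N.
M(t) = M_∞ + (M₀ − M_∞)·e^(−t/τ); t/τ = 3370/3614 = 0.9325, so e^(−t/τ) = 0.3936.
M(t) = 894100 − 191900 × 0.3936 = 818580 Tg N.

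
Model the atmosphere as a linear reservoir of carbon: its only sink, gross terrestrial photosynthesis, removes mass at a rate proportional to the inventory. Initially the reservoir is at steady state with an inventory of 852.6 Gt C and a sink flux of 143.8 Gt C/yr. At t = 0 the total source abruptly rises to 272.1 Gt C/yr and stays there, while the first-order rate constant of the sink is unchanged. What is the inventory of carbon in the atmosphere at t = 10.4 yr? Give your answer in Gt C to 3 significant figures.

Residence time τ = M₀/F₀ = 5.929 yr. The eventual steady state is M_∞ = M₀·(F₁/F₀) = 852.6 × 272.1/143.8 = 1613.3 Gt C.
The anomaly ΔM(t) = M(t) − M_∞ decays as ΔM₀·e^(−t/τ) with ΔM₀ = 852.6 − 1613.3 = −760.7 Gt C.
At t = 10.4 yr, e^(−t/τ) = e^(−1.754) = 0.1731, so ΔM = −131.7 Gt C and M = 1613.3 − 131.7 = 1481.6 Gt C.

1480 Gt C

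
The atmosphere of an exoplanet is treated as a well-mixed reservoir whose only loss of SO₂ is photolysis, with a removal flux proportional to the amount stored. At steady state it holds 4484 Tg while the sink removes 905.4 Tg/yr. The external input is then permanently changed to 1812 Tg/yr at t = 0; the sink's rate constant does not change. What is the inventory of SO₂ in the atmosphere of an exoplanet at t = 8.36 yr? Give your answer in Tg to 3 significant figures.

8140 Tg

τ = M₀/F₀ = 4484/905.4 = 4.953 yr; rate constant k = 1/τ.
New steady state M_∞ = F₁/k = F₁·τ = 1812 × 4.953 = 8973.9 Tg.
M(t) = M_∞ + (M₀ − M_∞)·e^(−t/τ); t/τ = 8.36/4.953 = 1.688, so e^(−t/τ) = 0.1849.
M(t) = 8973.9 − 4490 × 0.1849 = 8143.8 Tg.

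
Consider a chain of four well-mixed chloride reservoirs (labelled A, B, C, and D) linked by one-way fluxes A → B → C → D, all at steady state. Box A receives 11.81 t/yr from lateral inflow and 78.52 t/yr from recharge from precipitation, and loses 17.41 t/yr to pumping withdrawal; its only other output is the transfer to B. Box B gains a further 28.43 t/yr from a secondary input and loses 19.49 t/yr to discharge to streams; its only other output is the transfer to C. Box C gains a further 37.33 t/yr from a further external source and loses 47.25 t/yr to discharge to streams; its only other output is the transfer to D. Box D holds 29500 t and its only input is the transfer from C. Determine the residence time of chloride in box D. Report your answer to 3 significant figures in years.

Box A: F(A→B) = (11.81 + 78.52) − 17.41 = 72.920 t/yr.
Box B: F(B→C) = (72.920 + 28.43) − 19.49 = 81.860 t/yr.
Box C: F(C→D) = (81.860 + 37.33) − 47.25 = 71.940 t/yr.
Box D throughput = its input = 71.940 t/yr; τ = 29500 / 71.940 = 410.1 yr.

410 yr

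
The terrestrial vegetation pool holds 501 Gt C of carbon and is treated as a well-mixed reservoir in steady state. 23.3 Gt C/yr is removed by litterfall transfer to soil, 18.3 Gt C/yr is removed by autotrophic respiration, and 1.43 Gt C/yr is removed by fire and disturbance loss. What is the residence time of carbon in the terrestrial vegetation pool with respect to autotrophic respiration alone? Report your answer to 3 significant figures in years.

27.4 yr

Residence time with respect to a single sink: τ = M / F_sink.
τ = 501 / 18.3 = 27.38 yr.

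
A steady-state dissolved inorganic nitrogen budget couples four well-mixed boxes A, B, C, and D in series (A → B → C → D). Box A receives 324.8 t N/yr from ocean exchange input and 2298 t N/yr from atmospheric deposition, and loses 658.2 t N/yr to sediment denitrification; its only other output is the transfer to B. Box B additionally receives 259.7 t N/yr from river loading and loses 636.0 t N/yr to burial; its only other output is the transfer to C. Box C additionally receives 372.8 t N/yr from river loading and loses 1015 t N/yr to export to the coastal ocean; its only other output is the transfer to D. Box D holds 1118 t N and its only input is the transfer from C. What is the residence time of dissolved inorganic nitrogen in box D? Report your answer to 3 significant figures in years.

Box A: F(A→B) = (324.8 + 2298) − 658.2 = 1964.6 t N/yr.
Box B: F(B→C) = (1964.6 + 259.7) − 636.0 = 1588.3 t N/yr.
Box C: F(C→D) = (1588.3 + 372.8) − 1015 = 946.10 t N/yr.
Box D throughput = its input = 946.10 t N/yr; τ = 1118 / 946.10 = 1.182 yr.

1.18 yr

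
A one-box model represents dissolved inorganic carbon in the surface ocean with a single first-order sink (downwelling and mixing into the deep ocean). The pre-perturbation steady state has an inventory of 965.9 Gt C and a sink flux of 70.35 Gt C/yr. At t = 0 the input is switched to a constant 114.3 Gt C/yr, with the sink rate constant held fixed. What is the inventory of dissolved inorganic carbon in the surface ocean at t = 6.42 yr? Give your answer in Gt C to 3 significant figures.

The sink rate constant is k = F₀/M₀ = 70.35/965.9 = 0.07283 yr⁻¹.
Solving dM/dt = F₁ − kM with M(0) = M₀ gives M(t) = F₁/k + (M₀ − F₁/k)·e^(−kt).
F₁/k = 114.3/0.07283 = 1569.3 Gt C; kt = 0.07283 × 6.42 = 0.4676, e^(−kt) = 0.6265.
M(6.42) = 1569.3 + (965.9 − 1569.3) × 0.6265 = 1569.3 − 378.1 = 1191.3 Gt C.

1190 Gt C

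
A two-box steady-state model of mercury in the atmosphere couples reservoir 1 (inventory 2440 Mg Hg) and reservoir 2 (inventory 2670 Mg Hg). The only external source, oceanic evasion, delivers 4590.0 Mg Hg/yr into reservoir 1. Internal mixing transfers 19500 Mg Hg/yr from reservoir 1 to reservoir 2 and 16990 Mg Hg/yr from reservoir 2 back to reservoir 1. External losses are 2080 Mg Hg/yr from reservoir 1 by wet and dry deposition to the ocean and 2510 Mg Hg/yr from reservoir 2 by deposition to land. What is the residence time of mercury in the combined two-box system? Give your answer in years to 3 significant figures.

1.11 yr

For the system as a whole, the A↔B exchange is internal and contributes nothing to the throughput; only the external sinks remove mass.
M_total = 2440 + 2670 = 5110.0 Mg Hg.
ΣF_external_out = 2080 + 2510 = 4590.0 Mg Hg/yr.
τ = M_total / ΣF_ext = 5110.0 / 4590.0 = 1.113 yr.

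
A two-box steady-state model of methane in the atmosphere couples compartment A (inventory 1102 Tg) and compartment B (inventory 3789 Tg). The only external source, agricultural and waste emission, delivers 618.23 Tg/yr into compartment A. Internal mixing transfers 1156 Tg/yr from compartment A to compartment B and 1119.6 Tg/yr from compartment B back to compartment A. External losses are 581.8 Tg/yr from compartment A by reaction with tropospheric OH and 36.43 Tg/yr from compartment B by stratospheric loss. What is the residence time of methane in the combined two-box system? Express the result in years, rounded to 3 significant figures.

7.91 yr

For the system as a whole, the A↔B exchange is internal and contributes nothing to the throughput; only the external sinks remove mass.
M_total = 1102 + 3789 = 4891.0 Tg.
ΣF_external_out = 581.8 + 36.43 = 618.23 Tg/yr.
τ = M_total / ΣF_ext = 4891.0 / 618.23 = 7.911 yr.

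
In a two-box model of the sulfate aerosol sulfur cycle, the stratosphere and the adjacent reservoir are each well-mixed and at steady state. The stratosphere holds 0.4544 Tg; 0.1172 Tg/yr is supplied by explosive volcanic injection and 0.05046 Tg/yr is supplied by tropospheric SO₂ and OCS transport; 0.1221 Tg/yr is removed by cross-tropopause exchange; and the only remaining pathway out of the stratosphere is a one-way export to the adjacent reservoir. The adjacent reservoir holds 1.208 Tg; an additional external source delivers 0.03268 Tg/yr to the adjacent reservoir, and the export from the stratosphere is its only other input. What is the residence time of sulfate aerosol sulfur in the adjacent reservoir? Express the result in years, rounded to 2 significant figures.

Balance the stratosphere: ΣF_in = 0.1172 + 0.05046 = 0.16766 Tg/yr.
Export to the adjacent reservoir = ΣF_in − (0.1221) = 0.045560 Tg/yr.
Total input to the adjacent reservoir = 0.045560 + 0.03268 = 0.078240 Tg/yr; at steady state this equals its total output.
τ = M / F = 1.208 / 0.078240 = 15.44 yr.

15 yr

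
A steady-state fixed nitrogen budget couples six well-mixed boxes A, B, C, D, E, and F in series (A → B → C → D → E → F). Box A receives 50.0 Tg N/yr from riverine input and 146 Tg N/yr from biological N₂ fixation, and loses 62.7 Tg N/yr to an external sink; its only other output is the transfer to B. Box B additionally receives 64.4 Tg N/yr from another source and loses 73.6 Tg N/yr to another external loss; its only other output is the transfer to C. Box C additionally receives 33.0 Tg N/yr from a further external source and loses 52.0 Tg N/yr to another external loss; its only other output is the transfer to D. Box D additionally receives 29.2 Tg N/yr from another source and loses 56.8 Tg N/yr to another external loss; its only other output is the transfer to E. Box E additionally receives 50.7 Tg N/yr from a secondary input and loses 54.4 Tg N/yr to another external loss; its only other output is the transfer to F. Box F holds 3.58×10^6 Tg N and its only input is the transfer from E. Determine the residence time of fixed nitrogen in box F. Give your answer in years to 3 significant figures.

Box A: F(A→B) = (50.0 + 146) − 62.7 = 133.30 Tg N/yr.
Box B: F(B→C) = (133.30 + 64.4) − 73.6 = 124.10 Tg N/yr.
Box C: F(C→D) = (124.10 + 33.0) − 52.0 = 105.10 Tg N/yr.
Box D: F(D→E) = (105.10 + 29.2) − 56.8 = 77.500 Tg N/yr.
Box E: F(E→F) = (77.500 + 50.7) − 54.4 = 73.800 Tg N/yr.
Box F throughput = its input = 73.800 Tg N/yr; τ = 3.58×10^6 / 73.800 = 48510 yr.

48500 yr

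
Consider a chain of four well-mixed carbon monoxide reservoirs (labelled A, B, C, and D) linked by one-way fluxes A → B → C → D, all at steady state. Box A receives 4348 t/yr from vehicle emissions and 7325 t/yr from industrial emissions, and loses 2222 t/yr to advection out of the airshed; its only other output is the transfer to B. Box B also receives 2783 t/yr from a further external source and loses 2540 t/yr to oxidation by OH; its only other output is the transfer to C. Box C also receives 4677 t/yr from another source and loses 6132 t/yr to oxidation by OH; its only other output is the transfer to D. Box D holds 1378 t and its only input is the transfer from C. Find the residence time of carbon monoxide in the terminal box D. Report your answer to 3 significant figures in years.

Box A: F(A→B) = (4348 + 7325) − 2222 = 9451.0 t/yr.
Box B: F(B→C) = (9451.0 + 2783) − 2540 = 9694.0 t/yr.
Box C: F(C→D) = (9694.0 + 4677) − 6132 = 8239.0 t/yr.
Box D throughput = its input = 8239.0 t/yr; τ = 1378 / 8239.0 = 0.1673 yr.

0.167 yr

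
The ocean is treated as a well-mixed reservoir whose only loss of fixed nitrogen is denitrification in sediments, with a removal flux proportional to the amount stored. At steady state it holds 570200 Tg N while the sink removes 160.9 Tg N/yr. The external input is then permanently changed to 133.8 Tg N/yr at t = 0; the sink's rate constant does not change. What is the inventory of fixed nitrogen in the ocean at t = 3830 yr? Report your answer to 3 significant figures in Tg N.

τ = M₀/F₀ = 570200/160.9 = 3544 yr; rate constant k = 1/τ.
New steady state M_∞ = F₁/k = F₁·τ = 133.8 × 3544 = 474160 Tg N.
M(t) = M_∞ + (M₀ − M_∞)·e^(−t/τ); t/τ = 3830/3544 = 1.081, so e^(−t/τ) = 0.3393.
M(t) = 474160 + 96040 × 0.3393 = 506750 Tg N.

507000 Tg N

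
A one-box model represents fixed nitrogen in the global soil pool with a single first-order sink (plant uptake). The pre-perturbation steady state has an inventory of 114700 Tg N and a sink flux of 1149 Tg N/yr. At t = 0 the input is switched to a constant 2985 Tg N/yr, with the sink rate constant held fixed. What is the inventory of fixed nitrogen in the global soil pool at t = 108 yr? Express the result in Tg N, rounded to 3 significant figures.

236000 Tg N

The sink rate constant is k = F₀/M₀ = 1149/114700 = 0.01002 yr⁻¹.
Solving dM/dt = F₁ − kM with M(0) = M₀ gives M(t) = F₁/k + (M₀ − F₁/k)·e^(−kt).
F₁/k = 2985/0.01002 = 297980 Tg N; kt = 0.01002 × 108 = 1.082, e^(−kt) = 0.3390.
M(108) = 297980 + (114700 − 297980) × 0.3390 = 297980 − 62120 = 235860 Tg N.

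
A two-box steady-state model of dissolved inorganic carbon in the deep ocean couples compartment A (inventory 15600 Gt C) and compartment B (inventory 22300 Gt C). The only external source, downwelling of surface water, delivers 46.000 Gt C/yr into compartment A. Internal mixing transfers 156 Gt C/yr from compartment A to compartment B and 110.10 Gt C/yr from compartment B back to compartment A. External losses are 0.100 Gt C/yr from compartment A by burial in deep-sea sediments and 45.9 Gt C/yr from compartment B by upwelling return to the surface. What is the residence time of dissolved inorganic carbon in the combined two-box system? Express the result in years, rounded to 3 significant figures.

For the system as a whole, the A↔B exchange is internal and contributes nothing to the throughput; only the external sinks remove mass.
M_total = 15600 + 22300 = 37900 Gt C.
ΣF_external_out = 0.100 + 45.9 = 46.000 Gt C/yr.
τ = M_total / ΣF_ext = 37900 / 46.000 = 823.9 yr.

824 yr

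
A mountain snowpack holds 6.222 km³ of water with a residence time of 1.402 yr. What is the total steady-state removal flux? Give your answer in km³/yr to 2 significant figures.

4.4 km³/yr

F = M / τ = 6.222 / 1.402 = 4.438 km³/yr.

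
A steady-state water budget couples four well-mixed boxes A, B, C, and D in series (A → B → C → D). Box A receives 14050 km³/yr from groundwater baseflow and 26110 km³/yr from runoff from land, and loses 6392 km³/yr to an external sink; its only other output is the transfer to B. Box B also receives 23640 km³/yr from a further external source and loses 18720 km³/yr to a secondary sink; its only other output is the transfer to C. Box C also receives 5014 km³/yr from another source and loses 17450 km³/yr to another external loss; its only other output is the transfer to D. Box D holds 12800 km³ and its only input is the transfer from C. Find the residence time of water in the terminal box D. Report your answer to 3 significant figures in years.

Box A: F(A→B) = (14050 + 26110) − 6392 = 33768 km³/yr.
Box B: F(B→C) = (33768 + 23640) − 18720 = 38688 km³/yr.
Box C: F(C→D) = (38688 + 5014) − 17450 = 26252 km³/yr.
Box D throughput = its input = 26252 km³/yr; τ = 12800 / 26252 = 0.4876 yr.

0.488 yr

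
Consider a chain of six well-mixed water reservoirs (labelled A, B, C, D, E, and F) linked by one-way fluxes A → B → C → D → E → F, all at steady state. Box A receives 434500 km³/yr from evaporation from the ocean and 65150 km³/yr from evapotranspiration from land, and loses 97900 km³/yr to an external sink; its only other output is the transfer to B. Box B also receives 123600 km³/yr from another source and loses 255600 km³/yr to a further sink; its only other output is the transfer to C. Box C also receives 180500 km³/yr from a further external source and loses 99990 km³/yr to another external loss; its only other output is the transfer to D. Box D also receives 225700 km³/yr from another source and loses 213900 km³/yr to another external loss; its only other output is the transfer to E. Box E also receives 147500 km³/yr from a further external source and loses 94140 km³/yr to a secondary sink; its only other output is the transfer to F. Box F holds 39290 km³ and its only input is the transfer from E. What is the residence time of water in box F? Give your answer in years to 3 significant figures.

Box A: F(A→B) = (434500 + 65150) − 97900 = 401750 km³/yr.
Box B: F(B→C) = (401750 + 123600) − 255600 = 269750 km³/yr.
Box C: F(C→D) = (269750 + 180500) − 99990 = 350260 km³/yr.
Box D: F(D→E) = (350260 + 225700) − 213900 = 362060 km³/yr.
Box E: F(E→F) = (362060 + 147500) − 94140 = 415420 km³/yr.
Box F throughput = its input = 415420 km³/yr; τ = 39290 / 415420 = 0.09458 yr.

0.0946 yr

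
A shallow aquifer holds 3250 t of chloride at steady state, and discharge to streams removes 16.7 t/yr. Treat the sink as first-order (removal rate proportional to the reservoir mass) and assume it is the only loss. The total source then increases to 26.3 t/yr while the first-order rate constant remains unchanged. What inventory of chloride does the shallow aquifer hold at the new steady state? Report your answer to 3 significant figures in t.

Rate constant k = F/M = 16.7 / 3250 = 0.005138 yr⁻¹.
At the new steady state, source = k·M_new ⇒ M_new = 26.3 / 0.005138 = 5118 t.
(Equivalently M_new = M × F_new/F_old = 3250 × 26.3/16.7.)

5120 t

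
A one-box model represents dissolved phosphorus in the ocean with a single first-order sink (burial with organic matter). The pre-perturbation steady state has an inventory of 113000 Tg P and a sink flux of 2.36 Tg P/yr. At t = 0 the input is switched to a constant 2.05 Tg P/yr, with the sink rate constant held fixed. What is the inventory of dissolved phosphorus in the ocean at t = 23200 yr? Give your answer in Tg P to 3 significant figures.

107000 Tg P

The sink rate constant is k = F₀/M₀ = 2.36/113000 = 2.088×10^-5 yr⁻¹.
Solving dM/dt = F₁ − kM with M(0) = M₀ gives M(t) = F₁/k + (M₀ − F₁/k)·e^(−kt).
F₁/k = 2.05/2.088×10^-5 = 98157 Tg P; kt = 2.088×10^-5 × 23200 = 0.4845, e^(−kt) = 0.6160.
M(23200) = 98157 + (113000 − 98157) × 0.6160 = 98157 + 9143 = 107300 Tg P.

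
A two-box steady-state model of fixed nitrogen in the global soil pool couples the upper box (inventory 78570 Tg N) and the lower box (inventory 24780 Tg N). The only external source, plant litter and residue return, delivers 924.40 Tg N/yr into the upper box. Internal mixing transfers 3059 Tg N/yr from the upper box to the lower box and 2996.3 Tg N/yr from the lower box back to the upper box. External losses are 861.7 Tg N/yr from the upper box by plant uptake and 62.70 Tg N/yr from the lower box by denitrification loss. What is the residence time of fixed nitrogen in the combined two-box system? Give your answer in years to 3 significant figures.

112 yr

For the system as a whole, the A↔B exchange is internal and contributes nothing to the throughput; only the external sinks remove mass.
M_total = 78570 + 24780 = 103350 Tg N.
ΣF_external_out = 861.7 + 62.70 = 924.40 Tg N/yr.
τ = M_total / ΣF_ext = 103350 / 924.40 = 111.8 yr.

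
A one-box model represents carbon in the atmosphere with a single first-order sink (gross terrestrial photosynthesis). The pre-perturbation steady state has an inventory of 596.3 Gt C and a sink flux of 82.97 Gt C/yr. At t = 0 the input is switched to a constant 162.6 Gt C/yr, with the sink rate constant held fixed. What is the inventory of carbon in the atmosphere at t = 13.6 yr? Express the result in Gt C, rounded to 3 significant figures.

1080 Gt C

Residence time τ = M₀/F₀ = 7.187 yr. The eventual steady state is M_∞ = M₀·(F₁/F₀) = 596.3 × 162.6/82.97 = 1168.6 Gt C.
The anomaly ΔM(t) = M(t) − M_∞ decays as ΔM₀·e^(−t/τ) with ΔM₀ = 596.3 − 1168.6 = −572.3 Gt C.
At t = 13.6 yr, e^(−t/τ) = e^(−1.892) = 0.1507, so ΔM = −86.26 Gt C and M = 1168.6 − 86.26 = 1082.3 Gt C.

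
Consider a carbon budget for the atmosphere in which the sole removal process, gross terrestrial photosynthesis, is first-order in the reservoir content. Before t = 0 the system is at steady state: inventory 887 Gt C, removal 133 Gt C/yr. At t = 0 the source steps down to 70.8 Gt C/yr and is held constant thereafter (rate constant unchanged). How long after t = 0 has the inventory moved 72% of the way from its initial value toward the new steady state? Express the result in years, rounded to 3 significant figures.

8.49 yr

τ = M₀/F₀ = 887/133 = 6.669 yr.
The remaining gap fraction is e^(−t/τ); 72% covered ⇒ e^(−t/τ) = 0.280.
t = −τ ln(0.280) = 6.669 × 1.273 = 8.490 yr.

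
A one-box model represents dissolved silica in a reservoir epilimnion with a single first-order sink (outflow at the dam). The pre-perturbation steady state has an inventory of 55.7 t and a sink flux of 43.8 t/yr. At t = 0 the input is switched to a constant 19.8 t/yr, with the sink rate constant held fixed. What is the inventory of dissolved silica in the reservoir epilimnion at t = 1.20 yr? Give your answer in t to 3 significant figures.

37.1 t

The sink rate constant is k = F₀/M₀ = 43.8/55.7 = 0.7864 yr⁻¹.
Solving dM/dt = F₁ − kM with M(0) = M₀ gives M(t) = F₁/k + (M₀ − F₁/k)·e^(−kt).
F₁/k = 19.8/0.7864 = 25.179 t; kt = 0.7864 × 1.20 = 0.9436, e^(−kt) = 0.3892.
M(1.20) = 25.179 + (55.7 − 25.179) × 0.3892 = 25.179 + 11.88 = 37.058 t.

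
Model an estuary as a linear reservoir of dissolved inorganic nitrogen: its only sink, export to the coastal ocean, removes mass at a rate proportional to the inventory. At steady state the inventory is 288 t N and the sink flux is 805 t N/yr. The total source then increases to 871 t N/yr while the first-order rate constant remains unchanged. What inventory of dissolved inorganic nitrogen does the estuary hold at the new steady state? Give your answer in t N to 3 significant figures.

Rate constant k = F/M = 805 / 288 = 2.795 yr⁻¹.
At the new steady state, source = k·M_new ⇒ M_new = 871 / 2.795 = 311.6 t N.
(Equivalently M_new = M × F_new/F_old = 288 × 871/805.)

312 t N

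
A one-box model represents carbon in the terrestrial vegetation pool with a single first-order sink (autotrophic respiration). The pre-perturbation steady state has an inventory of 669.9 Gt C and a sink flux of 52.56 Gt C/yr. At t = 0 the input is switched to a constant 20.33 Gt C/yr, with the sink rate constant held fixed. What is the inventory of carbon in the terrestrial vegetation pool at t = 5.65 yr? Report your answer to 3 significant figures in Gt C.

The sink rate constant is k = F₀/M₀ = 52.56/669.9 = 0.07846 yr⁻¹.
Solving dM/dt = F₁ − kM with M(0) = M₀ gives M(t) = F₁/k + (M₀ − F₁/k)·e^(−kt).
F₁/k = 20.33/0.07846 = 259.11 Gt C; kt = 0.07846 × 5.65 = 0.4433, e^(−kt) = 0.6419.
M(5.65) = 259.11 + (669.9 − 259.11) × 0.6419 = 259.11 + 263.7 = 522.80 Gt C.

523 Gt C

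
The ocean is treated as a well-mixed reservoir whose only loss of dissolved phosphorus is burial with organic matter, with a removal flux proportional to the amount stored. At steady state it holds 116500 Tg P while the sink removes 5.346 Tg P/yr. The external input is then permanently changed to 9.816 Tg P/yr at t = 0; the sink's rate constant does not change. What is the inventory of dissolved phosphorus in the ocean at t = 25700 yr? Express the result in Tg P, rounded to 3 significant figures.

184000 Tg P

Residence time τ = M₀/F₀ = 21790 yr. The eventual steady state is M_∞ = M₀·(F₁/F₀) = 116500 × 9.816/5.346 = 213910 Tg P.
The anomaly ΔM(t) = M(t) − M_∞ decays as ΔM₀·e^(−t/τ) with ΔM₀ = 116500 − 213910 = −97410 Tg P.
At t = 25700 yr, e^(−t/τ) = e^(−1.179) = 0.3075, so ΔM = −29950 Tg P and M = 213910 − 29950 = 183960 Tg P.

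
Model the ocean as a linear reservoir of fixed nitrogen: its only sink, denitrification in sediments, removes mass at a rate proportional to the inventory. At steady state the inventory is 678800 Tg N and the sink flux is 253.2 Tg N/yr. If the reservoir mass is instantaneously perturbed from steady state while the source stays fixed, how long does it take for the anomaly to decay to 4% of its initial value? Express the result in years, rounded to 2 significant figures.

8600 yr

For a linear reservoir the anomaly decays as exp(−t/τ) with τ = M/F = 678800/253.2 = 2681 yr.
exp(−t/τ) = 0.04 ⇒ t = −τ ln(0.04) = 2681 × 3.219 = 8629 yr.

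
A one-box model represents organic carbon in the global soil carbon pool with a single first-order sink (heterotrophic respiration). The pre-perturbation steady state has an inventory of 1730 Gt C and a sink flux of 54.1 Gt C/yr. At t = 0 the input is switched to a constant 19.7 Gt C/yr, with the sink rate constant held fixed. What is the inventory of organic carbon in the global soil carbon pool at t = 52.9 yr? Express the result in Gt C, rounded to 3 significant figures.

The sink rate constant is k = F₀/M₀ = 54.1/1730 = 0.03127 yr⁻¹.
Solving dM/dt = F₁ − kM with M(0) = M₀ gives M(t) = F₁/k + (M₀ − F₁/k)·e^(−kt).
F₁/k = 19.7/0.03127 = 629.96 Gt C; kt = 0.03127 × 52.9 = 1.654, e^(−kt) = 0.1912.
M(52.9) = 629.96 + (1730 − 629.96) × 0.1912 = 629.96 + 210.4 = 840.32 Gt C.

840 Gt C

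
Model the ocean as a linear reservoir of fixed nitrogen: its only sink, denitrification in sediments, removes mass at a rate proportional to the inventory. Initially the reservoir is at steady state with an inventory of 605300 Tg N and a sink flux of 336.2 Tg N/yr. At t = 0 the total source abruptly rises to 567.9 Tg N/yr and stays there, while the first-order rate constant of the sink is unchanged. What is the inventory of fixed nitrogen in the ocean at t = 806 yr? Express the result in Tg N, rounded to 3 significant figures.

The sink rate constant is k = F₀/M₀ = 336.2/605300 = 0.0005554 yr⁻¹.
Solving dM/dt = F₁ − kM with M(0) = M₀ gives M(t) = F₁/k + (M₀ − F₁/k)·e^(−kt).
F₁/k = 567.9/0.0005554 = 1.0225×10^6 Tg N; kt = 0.0005554 × 806 = 0.4477, e^(−kt) = 0.6391.
M(806) = 1.0225×10^6 + (605300 − 1.0225×10^6) × 0.6391 = 1.0225×10^6 − 266600 = 755850 Tg N.

756000 Tg N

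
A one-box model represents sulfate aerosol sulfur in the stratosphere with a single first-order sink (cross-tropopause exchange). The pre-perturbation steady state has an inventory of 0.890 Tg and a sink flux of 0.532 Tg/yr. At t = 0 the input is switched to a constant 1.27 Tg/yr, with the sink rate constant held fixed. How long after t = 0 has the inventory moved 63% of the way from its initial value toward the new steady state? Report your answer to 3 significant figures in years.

1.66 yr

τ = M₀/F₀ = 0.890/0.532 = 1.673 yr.
The remaining gap fraction is e^(−t/τ); 63% covered ⇒ e^(−t/τ) = 0.370.
t = −τ ln(0.370) = 1.673 × 0.9943 = 1.663 yr.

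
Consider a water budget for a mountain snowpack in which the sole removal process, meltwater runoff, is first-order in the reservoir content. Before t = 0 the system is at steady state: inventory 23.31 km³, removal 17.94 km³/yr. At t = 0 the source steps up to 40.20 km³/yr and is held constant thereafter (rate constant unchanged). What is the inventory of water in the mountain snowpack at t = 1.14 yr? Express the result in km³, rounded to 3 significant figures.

40.2 km³

The sink rate constant is k = F₀/M₀ = 17.94/23.31 = 0.7696 yr⁻¹.
Solving dM/dt = F₁ − kM with M(0) = M₀ gives M(t) = F₁/k + (M₀ − F₁/k)·e^(−kt).
F₁/k = 40.20/0.7696 = 52.233 km³; kt = 0.7696 × 1.14 = 0.8774, e^(−kt) = 0.4159.
M(1.14) = 52.233 + (23.31 − 52.233) × 0.4159 = 52.233 − 12.03 = 40.205 km³.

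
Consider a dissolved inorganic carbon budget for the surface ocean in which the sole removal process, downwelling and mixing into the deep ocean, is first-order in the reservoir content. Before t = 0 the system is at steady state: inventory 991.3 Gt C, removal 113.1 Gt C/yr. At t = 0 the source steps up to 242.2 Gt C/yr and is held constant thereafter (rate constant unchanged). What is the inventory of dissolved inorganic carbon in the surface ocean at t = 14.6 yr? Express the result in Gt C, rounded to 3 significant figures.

1910 Gt C

τ = M₀/F₀ = 991.3/113.1 = 8.765 yr; rate constant k = 1/τ.
New steady state M_∞ = F₁/k = F₁·τ = 242.2 × 8.765 = 2122.8 Gt C.
M(t) = M_∞ + (M₀ − M_∞)·e^(−t/τ); t/τ = 14.6/8.765 = 1.666, so e^(−t/τ) = 0.1890.
M(t) = 2122.8 − 1132 × 0.1890 = 1908.9 Gt C.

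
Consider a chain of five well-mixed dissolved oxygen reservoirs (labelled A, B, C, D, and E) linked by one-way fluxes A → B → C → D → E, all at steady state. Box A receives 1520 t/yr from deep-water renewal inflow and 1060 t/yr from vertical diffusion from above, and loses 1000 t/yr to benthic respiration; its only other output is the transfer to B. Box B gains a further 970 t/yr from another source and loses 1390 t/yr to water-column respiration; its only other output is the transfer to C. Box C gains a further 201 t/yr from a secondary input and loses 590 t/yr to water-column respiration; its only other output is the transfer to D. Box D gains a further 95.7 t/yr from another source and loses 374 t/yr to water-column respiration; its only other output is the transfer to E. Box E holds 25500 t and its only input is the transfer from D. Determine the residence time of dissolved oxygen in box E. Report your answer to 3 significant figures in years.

Box A: F(A→B) = (1520 + 1060) − 1000 = 1580.0 t/yr.
Box B: F(B→C) = (1580.0 + 970) − 1390 = 1160.0 t/yr.
Box C: F(C→D) = (1160.0 + 201) − 590 = 771.00 t/yr.
Box D: F(D→E) = (771.00 + 95.7) − 374 = 492.70 t/yr.
Box E throughput = its input = 492.70 t/yr; τ = 25500 / 492.70 = 51.76 yr.

51.8 yr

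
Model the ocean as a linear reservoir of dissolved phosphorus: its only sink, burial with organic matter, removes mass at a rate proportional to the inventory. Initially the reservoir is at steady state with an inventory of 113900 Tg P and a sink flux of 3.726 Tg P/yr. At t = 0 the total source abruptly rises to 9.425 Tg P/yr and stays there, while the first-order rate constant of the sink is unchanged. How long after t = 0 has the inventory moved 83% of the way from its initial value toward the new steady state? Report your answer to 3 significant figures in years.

τ = M₀/F₀ = 113900/3.726 = 30570 yr.
The remaining gap fraction is e^(−t/τ); 83% covered ⇒ e^(−t/τ) = 0.170.
t = −τ ln(0.170) = 30570 × 1.772 = 54170 yr.

54200 yr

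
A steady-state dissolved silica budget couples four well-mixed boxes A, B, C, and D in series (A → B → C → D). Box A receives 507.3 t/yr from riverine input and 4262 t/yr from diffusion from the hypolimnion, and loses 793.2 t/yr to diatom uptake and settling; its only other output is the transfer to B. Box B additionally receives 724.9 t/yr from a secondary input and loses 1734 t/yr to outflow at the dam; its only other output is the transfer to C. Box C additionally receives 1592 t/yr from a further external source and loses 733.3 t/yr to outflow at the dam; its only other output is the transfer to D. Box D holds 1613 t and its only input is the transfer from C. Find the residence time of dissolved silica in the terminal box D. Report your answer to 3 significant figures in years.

0.422 yr

Box A: F(A→B) = (507.3 + 4262) − 793.2 = 3976.1 t/yr.
Box B: F(B→C) = (3976.1 + 724.9) − 1734 = 2967.0 t/yr.
Box C: F(C→D) = (2967.0 + 1592) − 733.3 = 3825.7 t/yr.
Box D throughput = its input = 3825.7 t/yr; τ = 1613 / 3825.7 = 0.4216 yr.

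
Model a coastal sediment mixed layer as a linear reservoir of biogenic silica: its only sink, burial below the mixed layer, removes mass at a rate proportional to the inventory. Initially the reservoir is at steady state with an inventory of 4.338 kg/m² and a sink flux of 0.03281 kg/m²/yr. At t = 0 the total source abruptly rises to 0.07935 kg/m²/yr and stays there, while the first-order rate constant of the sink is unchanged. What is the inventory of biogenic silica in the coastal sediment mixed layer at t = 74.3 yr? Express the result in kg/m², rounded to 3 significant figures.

6.98 kg/m²

The sink rate constant is k = F₀/M₀ = 0.03281/4.338 = 0.007563 yr⁻¹.
Solving dM/dt = F₁ − kM with M(0) = M₀ gives M(t) = F₁/k + (M₀ − F₁/k)·e^(−kt).
F₁/k = 0.07935/0.007563 = 10.491 kg/m²; kt = 0.007563 × 74.3 = 0.5620, e^(−kt) = 0.5701.
M(74.3) = 10.491 + (4.338 − 10.491) × 0.5701 = 10.491 − 3.508 = 6.9834 kg/m².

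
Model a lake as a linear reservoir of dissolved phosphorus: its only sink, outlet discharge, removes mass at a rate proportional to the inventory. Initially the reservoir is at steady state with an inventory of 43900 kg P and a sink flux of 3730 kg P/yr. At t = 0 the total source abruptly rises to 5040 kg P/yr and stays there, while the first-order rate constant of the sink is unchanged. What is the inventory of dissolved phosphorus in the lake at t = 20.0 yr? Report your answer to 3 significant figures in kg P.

Residence time τ = M₀/F₀ = 11.77 yr. The eventual steady state is M_∞ = M₀·(F₁/F₀) = 43900 × 5040/3730 = 59318 kg P.
The anomaly ΔM(t) = M(t) − M_∞ decays as ΔM₀·e^(−t/τ) with ΔM₀ = 43900 − 59318 = −15420 kg P.
At t = 20.0 yr, e^(−t/τ) = e^(−1.699) = 0.1828, so ΔM = −2819 kg P and M = 59318 − 2819 = 56499 kg P.

56500 kg P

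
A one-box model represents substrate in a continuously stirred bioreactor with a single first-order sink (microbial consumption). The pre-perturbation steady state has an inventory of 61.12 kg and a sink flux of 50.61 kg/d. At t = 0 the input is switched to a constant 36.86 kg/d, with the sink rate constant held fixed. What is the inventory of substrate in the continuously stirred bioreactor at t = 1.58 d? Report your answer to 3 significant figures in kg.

Residence time τ = M₀/F₀ = 1.208 d. The eventual steady state is M_∞ = M₀·(F₁/F₀) = 61.12 × 36.86/50.61 = 44.515 kg.
The anomaly ΔM(t) = M(t) − M_∞ decays as ΔM₀·e^(−t/τ) with ΔM₀ = 61.12 − 44.515 = 16.61 kg.
At t = 1.58 d, e^(−t/τ) = e^(−1.308) = 0.2703, so ΔM = 4.488 kg and M = 44.515 + 4.488 = 49.003 kg.

49.0 kg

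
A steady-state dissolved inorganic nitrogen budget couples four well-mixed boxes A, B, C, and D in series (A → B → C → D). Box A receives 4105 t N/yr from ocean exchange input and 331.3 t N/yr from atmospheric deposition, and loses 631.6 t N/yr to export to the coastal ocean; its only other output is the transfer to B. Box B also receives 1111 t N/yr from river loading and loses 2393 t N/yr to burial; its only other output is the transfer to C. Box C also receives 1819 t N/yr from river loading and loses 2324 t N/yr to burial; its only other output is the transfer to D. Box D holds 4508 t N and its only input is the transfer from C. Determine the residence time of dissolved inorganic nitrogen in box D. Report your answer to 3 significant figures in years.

2.23 yr

Box A: F(A→B) = (4105 + 331.3) − 631.6 = 3804.7 t N/yr.
Box B: F(B→C) = (3804.7 + 1111) − 2393 = 2522.7 t N/yr.
Box C: F(C→D) = (2522.7 + 1819) − 2324 = 2017.7 t N/yr.
Box D throughput = its input = 2017.7 t N/yr; τ = 4508 / 2017.7 = 2.234 yr.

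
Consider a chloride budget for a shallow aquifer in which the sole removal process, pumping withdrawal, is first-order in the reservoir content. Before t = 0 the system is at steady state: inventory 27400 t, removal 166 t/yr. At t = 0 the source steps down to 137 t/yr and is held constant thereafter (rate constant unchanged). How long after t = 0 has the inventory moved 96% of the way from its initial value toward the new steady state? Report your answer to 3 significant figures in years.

τ = M₀/F₀ = 27400/166 = 165.1 yr.
The remaining gap fraction is e^(−t/τ); 96% covered ⇒ e^(−t/τ) = 0.0400.
t = −τ ln(0.0400) = 165.1 × 3.219 = 531.3 yr.

531 yr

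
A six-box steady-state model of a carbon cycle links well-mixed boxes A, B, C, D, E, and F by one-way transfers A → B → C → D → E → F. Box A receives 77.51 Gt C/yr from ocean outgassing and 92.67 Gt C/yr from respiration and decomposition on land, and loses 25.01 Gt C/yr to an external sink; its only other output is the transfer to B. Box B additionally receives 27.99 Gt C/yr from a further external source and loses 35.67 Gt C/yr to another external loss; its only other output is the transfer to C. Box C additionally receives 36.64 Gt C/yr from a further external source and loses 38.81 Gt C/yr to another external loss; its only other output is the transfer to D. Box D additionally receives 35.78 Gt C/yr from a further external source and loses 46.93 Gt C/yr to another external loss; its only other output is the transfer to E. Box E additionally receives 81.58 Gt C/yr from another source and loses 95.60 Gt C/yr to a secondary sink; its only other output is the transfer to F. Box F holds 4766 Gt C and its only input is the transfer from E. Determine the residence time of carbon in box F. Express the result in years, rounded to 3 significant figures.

Box A: F(A→B) = (77.51 + 92.67) − 25.01 = 145.17 Gt C/yr.
Box B: F(B→C) = (145.17 + 27.99) − 35.67 = 137.49 Gt C/yr.
Box C: F(C→D) = (137.49 + 36.64) − 38.81 = 135.32 Gt C/yr.
Box D: F(D→E) = (135.32 + 35.78) − 46.93 = 124.17 Gt C/yr.
Box E: F(E→F) = (124.17 + 81.58) − 95.60 = 110.15 Gt C/yr.
Box F throughput = its input = 110.15 Gt C/yr; τ = 4766 / 110.15 = 43.27 yr.

43.3 yr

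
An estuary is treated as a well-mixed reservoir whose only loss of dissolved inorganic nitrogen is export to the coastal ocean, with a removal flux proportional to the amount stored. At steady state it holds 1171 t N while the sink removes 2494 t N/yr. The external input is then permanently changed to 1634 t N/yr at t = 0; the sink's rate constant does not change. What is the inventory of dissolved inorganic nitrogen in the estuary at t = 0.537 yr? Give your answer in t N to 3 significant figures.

896 t N

τ = M₀/F₀ = 1171/2494 = 0.4695 yr; rate constant k = 1/τ.
New steady state M_∞ = F₁/k = F₁·τ = 1634 × 0.4695 = 767.21 t N.
M(t) = M_∞ + (M₀ − M_∞)·e^(−t/τ); t/τ = 0.537/0.4695 = 1.144, so e^(−t/τ) = 0.3186.
M(t) = 767.21 + 403.8 × 0.3186 = 895.87 t N.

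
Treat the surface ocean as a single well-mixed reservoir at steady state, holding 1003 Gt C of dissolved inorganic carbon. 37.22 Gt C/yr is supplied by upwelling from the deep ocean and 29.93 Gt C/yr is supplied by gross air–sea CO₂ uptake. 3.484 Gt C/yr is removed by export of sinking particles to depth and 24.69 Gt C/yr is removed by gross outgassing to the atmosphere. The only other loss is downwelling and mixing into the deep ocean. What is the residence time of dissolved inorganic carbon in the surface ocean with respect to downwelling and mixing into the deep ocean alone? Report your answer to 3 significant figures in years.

At steady state ΣF_in = ΣF_out.
ΣF_in = 37.22 + 29.93 = 67.150 Gt C/yr.
Downwelling and mixing into the deep ocean flux = ΣF_in − (3.484 + 24.69) = 67.150 − 28.17 = 38.98 Gt C/yr.
τ = M / F = 1003 / 38.98 = 25.73 yr.

25.7 yr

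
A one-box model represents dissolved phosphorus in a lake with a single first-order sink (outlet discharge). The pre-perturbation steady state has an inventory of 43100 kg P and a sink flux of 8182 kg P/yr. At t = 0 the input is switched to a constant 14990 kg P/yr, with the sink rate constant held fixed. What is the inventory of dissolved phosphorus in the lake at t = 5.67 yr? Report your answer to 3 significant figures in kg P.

66700 kg P

The sink rate constant is k = F₀/M₀ = 8182/43100 = 0.1898 yr⁻¹.
Solving dM/dt = F₁ − kM with M(0) = M₀ gives M(t) = F₁/k + (M₀ − F₁/k)·e^(−kt).
F₁/k = 14990/0.1898 = 78962 kg P; kt = 0.1898 × 5.67 = 1.076, e^(−kt) = 0.3408.
M(5.67) = 78962 + (43100 − 78962) × 0.3408 = 78962 − 12220 = 66739 kg P.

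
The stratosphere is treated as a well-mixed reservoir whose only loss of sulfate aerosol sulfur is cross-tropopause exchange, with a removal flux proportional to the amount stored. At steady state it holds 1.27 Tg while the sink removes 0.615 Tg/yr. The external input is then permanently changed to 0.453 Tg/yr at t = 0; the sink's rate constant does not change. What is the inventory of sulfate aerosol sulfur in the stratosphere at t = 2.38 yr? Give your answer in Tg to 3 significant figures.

1.04 Tg

τ = M₀/F₀ = 1.27/0.615 = 2.065 yr; rate constant k = 1/τ.
New steady state M_∞ = F₁/k = F₁·τ = 0.453 × 2.065 = 0.93546 Tg.
M(t) = M_∞ + (M₀ − M_∞)·e^(−t/τ); t/τ = 2.38/2.065 = 1.153, so e^(−t/τ) = 0.3158.
M(t) = 0.93546 + 0.3345 × 0.3158 = 1.0411 Tg.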